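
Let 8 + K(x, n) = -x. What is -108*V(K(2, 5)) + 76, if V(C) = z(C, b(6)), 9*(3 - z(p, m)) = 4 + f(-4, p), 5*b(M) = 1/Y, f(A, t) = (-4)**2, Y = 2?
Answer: -8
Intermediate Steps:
K(x, n) = -8 - x
f(A, t) = 16
b(M) = 1/10 (b(M) = (1/5)/2 = (1/5)*(1/2) = 1/10)
z(p, m) = 7/9 (z(p, m) = 3 - (4 + 16)/9 = 3 - 1/9*20 = 3 - 20/9 = 7/9)
V(C) = 7/9
-108*V(K(2, 5)) + 76 = -108*7/9 + 76 = -84 + 76 = -8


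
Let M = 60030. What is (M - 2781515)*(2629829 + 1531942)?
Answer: -11326197349935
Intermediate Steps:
(M - 2781515)*(2629829 + 1531942) = (60030 - 2781515)*(2629829 + 1531942) = -2721485*4161771 = -11326197349935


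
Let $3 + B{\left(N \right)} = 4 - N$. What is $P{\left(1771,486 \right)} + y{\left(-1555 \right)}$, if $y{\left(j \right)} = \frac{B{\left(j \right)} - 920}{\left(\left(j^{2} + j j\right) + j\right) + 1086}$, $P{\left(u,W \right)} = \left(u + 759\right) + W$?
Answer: $\frac{14584112932}{4835581} \approx 3016.0$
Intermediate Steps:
$B{\left(N \right)} = 1 - N$ ($B{\left(N \right)} = -3 - \left(-4 + N\right) = 1 - N$)
$P{\left(u,W \right)} = 759 + W + u$ ($P{\left(u,W \right)} = \left(759 + u\right) + W = 759 + W + u$)
$y{\left(j \right)} = \frac{-919 - j}{1086 + j + 2 j^{2}}$ ($y{\left(j \right)} = \frac{\left(1 - j\right) - 920}{\left(\left(j^{2} + j j\right) + j\right) + 1086} = \frac{-919 - j}{\left(\left(j^{2} + j^{2}\right) + j\right) + 1086} = \frac{-919 - j}{\left(2 j^{2} + j\right) + 1086} = \frac{-919 - j}{\left(j + 2 j^{2}\right) + 1086} = \frac{-919 - j}{1086 + j + 2 j^{2}}$)
$P{\left(1771,486 \right)} + y{\left(-1555 \right)} = \left(759 + 486 + 1771\right) + \frac{-919 - -1555}{1086 - 1555 + 2 \left(-1555\right)^{2}} = 3016 + \frac{-919 + 1555}{1086 - 1555 + 2 \cdot 2418025} = 3016 + \frac{1}{1086 - 1555 + 4836050} \cdot 636 = 3016 + \frac{1}{4835581} \cdot 636 = 3016 + \frac{636}{4835581} = \frac{14584112932}{4835581}$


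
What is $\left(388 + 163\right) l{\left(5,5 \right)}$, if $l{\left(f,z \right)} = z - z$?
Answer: $0$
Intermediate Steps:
$l{\left(f,z \right)} = 0$
$\left(388 + 163\right) l{\left(5,5 \right)} = \left(388 + 163\right) 0 = 551 \cdot 0 = 0$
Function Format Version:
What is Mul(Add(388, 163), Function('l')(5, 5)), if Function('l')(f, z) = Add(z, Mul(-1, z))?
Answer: 0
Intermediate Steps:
Function('l')(f, z) = 0
Mul(Add(388, 163), Function('l')(5, 5)) = Mul(Add(388, 163), 0) = Mul(551, 0) = 0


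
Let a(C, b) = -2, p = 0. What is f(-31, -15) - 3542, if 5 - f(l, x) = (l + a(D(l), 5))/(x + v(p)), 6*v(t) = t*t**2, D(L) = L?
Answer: -17696/5 ≈ -3539.2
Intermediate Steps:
v(t) = t**3/6 (v(t) = (t*t**2)/6 = t**3/6)
f(l, x) = 5 - (-2 + l)/x (f(l, x) = 5 - (l - 2)/(x + (1/6)*0**3) = 5 - (-2 + l)/(x + (1/6)*0) = 5 - (-2 + l)/(x + 0) = 5 - (-2 + l)/x)
f(-31, -15) - 3542 = (2 - 1*(-31) + 5*(-15))/(-15) - 3542 = -(2 + 31 - 75)/15 - 3542 = -1/15*(-42) - 3542 = 14/5 - 3542 = -17696/5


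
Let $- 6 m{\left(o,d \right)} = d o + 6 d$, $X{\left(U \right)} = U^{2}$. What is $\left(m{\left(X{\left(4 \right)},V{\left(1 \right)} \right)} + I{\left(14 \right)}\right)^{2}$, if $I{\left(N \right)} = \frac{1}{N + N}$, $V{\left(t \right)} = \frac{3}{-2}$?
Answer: $\frac{24025}{784} \approx 30.644$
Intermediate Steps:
$V{\left(t \right)} = - \frac{3}{2}$ ($V{\left(t \right)} = 3 \left(- \frac{1}{2}\right) = - \frac{3}{2}$)
$I{\left(N \right)} = \frac{1}{2 N}$
$m{\left(o,d \right)} = - d - \frac{d o}{6}$ ($m{\left(o,d \right)} = - \frac{d o + 6 d}{6} = - \frac{6 d + d o}{6} = - d - \frac{d o}{6}$)
$\left(m{\left(X{\left(4 \right)},V{\left(1 \right)} \right)} + I{\left(14 \right)}\right)^{2} = \left(\left(- \frac{1}{6}\right) \left(- \frac{3}{2}\right) \left(6 + 4^{2}\right) + \frac{1}{2 \cdot 14}\right)^{2} = \left(\left(- \frac{1}{6}\right) \left(- \frac{3}{2}\right) \left(6 + 16\right) + \frac{1}{2} \cdot \frac{1}{14}\right)^{2} = \left(\left(- \frac{1}{6}\right) \left(- \frac{3}{2}\right) 22 + \frac{1}{28}\right)^{2} = \left(\frac{11}{2} + \frac{1}{28}\right)^{2} = \left(\frac{155}{28}\right)^{2} = \frac{24025}{784}$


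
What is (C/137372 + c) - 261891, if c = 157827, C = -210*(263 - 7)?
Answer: -3573883392/34343 ≈ -1.0406e+5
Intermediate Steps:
C = -53760 (C = -210*256 = -53760)
(C/137372 + c) - 261891 = (-53760/137372 + 157827) - 261891 = (-53760*1/137372 + 157827) - 261891 = (-13440/34343 + 157827) - 261891 = 5420239221/34343 - 261891 = -3573883392/34343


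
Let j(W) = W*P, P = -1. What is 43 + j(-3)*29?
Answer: 130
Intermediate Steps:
j(W) = -W (j(W) = W*(-1) = -W)
43 + j(-3)*29 = 43 - 1*(-3)*29 = 43 + 3*29 = 43 + 87 = 130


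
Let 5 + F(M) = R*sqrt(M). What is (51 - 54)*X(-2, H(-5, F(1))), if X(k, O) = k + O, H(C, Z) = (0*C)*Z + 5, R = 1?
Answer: -9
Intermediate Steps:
F(M) = -5 + sqrt(M) (F(M) = -5 + 1*sqrt(M) = -5 + sqrt(M))
H(C, Z) = 5 (H(C, Z) = 0*Z + 5 = 0 + 5 = 5)
X(k, O) = O + k
(51 - 54)*X(-2, H(-5, F(1))) = (51 - 54)*(5 - 2) = -3*3 = -9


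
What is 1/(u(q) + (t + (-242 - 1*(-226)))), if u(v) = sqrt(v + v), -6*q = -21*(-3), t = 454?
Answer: 146/63955 - I*sqrt(21)/191865 ≈ 0.0022829 - 2.3884e-5*I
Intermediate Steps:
q = -21/2 (q = -(-7)*(-3)/2 = -1/6*63 = -21/2 ≈ -10.500)
u(v) = sqrt(2)*sqrt(v) (u(v) = sqrt(2*v) = sqrt(2)*sqrt(v))
1/(u(q) + (t + (-242 - 1*(-226)))) = 1/(sqrt(2)*sqrt(-21/2) + (454 + (-242 - 1*(-226)))) = 1/(sqrt(2)*(I*sqrt(42)/2) + (454 + (-242 + 226))) = 1/(I*sqrt(21) + (454 - 16)) = 1/(I*sqrt(21) + 438) = 1/(438 + I*sqrt(21))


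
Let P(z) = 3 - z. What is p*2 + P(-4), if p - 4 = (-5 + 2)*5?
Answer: -15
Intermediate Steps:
p = -11 (p = 4 + (-5 + 2)*5 = 4 - 3*5 = 4 - 15 = -11)
p*2 + P(-4) = -11*2 + (3 - 1*(-4)) = -22 + (3 + 4) = -22 + 7 = -15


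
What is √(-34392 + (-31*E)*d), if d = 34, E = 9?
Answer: I*√43878 ≈ 209.47*I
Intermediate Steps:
√(-34392 + (-31*E)*d) = √(-34392 - 31*9*34) = √(-34392 - 279*34) = √(-34392 - 9486) = √(-43878) = I*√43878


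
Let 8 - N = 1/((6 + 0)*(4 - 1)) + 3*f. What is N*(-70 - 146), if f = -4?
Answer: -4308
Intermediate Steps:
N = 359/18 (N = 8 - (1/((6 + 0)*(4 - 1)) + 3*(-4)) = 8 - (1/(6*3) - 12) = 8 - (1/18 - 12) = 8 - 1*(-215/18) = 8 + 215/18 = 359/18 ≈ 19.944)
N*(-70 - 146) = 359*(-70 - 146)/18 = (359/18)*(-216) = -4308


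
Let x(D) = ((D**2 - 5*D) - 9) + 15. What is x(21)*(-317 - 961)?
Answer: -437076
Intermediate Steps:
x(D) = 6 + D**2 - 5*D (x(D) = (-9 + D**2 - 5*D) + 15 = 6 + D**2 - 5*D)
x(21)*(-317 - 961) = (6 + 21**2 - 5*21)*(-317 - 961) = (6 + 441 - 105)*(-1278) = 342*(-1278) = -437076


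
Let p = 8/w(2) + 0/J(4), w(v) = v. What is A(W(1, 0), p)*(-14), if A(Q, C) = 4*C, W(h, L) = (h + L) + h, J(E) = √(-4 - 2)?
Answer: -224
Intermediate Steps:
J(E) = I*√6 (J(E) = √(-6) = I*√6)
p = 4 (p = 8/2 + 0/((I*√6)) = 8*(½) + 0*(-I*√6/6) = 4 + 0 = 4)
W(h, L) = L + 2*h (W(h, L) = (L + h) + h = L + 2*h)
A(W(1, 0), p)*(-14) = (4*4)*(-14) = 16*(-14) = -224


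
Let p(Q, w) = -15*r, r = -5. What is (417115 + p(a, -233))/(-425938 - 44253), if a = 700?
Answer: -417190/470191 ≈ -0.88728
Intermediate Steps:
p(Q, w) = 75 (p(Q, w) = -15*(-5) = 75)
(417115 + p(a, -233))/(-425938 - 44253) = (417115 + 75)/(-425938 - 44253) = 417190/(-470191) = 417190*(-1/470191) = -417190/470191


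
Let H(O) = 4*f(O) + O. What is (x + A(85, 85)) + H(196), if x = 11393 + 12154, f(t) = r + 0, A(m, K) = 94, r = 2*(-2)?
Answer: 23821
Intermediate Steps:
r = -4
f(t) = -4 (f(t) = -4 + 0 = -4)
x = 23547
H(O) = -16 + O (H(O) = 4*(-4) + O = -16 + O)
(x + A(85, 85)) + H(196) = (23547 + 94) + (-16 + 196) = 23641 + 180 = 23821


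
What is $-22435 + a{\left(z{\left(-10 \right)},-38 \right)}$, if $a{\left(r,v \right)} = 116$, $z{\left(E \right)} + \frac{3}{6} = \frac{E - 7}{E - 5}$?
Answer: $-22319$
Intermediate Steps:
$z{\left(E \right)} = - \frac{1}{2} + \frac{-7 + E}{-5 + E}$ ($z{\left(E \right)} = - \frac{1}{2} + \frac{E - 7}{E - 5} = - \frac{1}{2} + \frac{-7 + E}{E - 5} = - \frac{1}{2} + \frac{-7 + E}{-5 + E}$)
$-22435 + a{\left(z{\left(-10 \right)},-38 \right)} = -22435 + 116 = -22319$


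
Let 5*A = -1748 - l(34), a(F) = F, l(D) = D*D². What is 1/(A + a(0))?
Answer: -5/41052 ≈ -0.00012180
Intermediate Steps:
l(D) = D³
A = -41052/5 (A = (-1748 - 1*34³)/5 = (-1748 - 1*39304)/5 = (-1748 - 39304)/5 = (⅕)*(-41052) = -41052/5 ≈ -8210.4)
1/(A + a(0)) = 1/(-41052/5 + 0) = 1/(-41052/5) = -5/41052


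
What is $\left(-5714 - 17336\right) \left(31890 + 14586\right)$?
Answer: $-1071271800$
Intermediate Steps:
$\left(-5714 - 17336\right) \left(31890 + 14586\right) = \left(-23050\right) 46476 = -1071271800$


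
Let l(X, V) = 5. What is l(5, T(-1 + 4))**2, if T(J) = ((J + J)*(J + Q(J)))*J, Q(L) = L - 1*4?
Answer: 25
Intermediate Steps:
Q(L) = -4 + L (Q(L) = L - 4 = -4 + L)
T(J) = 2*J**2*(-4 + 2*J) (T(J) = ((J + J)*(J + (-4 + J)))*J = ((2*J)*(-4 + 2*J))*J = (2*J*(-4 + 2*J))*J = 2*J**2*(-4 + 2*J))
l(5, T(-1 + 4))**2 = 5**2 = 25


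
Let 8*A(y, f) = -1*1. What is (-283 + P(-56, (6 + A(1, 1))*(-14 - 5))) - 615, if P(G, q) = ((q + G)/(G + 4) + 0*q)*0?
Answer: -898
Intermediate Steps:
A(y, f) = -⅛ (A(y, f) = (-1*1)/8 = (⅛)*(-1) = -⅛)
P(G, q) = 0 (P(G, q) = ((G + q)/(4 + G) + 0)*0 = ((G + q)/(4 + G))*0 = 0)
(-283 + P(-56, (6 + A(1, 1))*(-14 - 5))) - 615 = (-283 + 0) - 615 = -283 - 615 = -898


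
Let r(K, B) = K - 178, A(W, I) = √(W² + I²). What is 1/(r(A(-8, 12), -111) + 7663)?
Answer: 7485/56025017 - 4*√13/56025017 ≈ 0.00013334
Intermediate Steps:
A(W, I) = √(I² + W²)
r(K, B) = -178 + K
1/(r(A(-8, 12), -111) + 7663) = 1/((-178 + √(12² + (-8)²)) + 7663) = 1/((-178 + √(144 + 64)) + 7663) = 1/((-178 + √208) + 7663) = 1/((-178 + 4*√13) + 7663) = 1/(7485 + 4*√13)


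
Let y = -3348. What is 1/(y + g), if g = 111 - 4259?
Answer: -1/7496 ≈ -0.00013340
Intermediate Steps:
g = -4148
1/(y + g) = 1/(-3348 - 4148) = 1/(-7496) = -1/7496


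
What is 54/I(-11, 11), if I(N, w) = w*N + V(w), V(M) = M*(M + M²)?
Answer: 54/1331 ≈ 0.040571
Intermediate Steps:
I(N, w) = N*w + w²*(1 + w) (I(N, w) = w*N + w²*(1 + w) = N*w + w²*(1 + w))
54/I(-11, 11) = 54/((11*(-11 + 11*(1 + 11)))) = 54/((11*(-11 + 11*12))) = 54/((11*(-11 + 132))) = 54/((11*121)) = 54/1331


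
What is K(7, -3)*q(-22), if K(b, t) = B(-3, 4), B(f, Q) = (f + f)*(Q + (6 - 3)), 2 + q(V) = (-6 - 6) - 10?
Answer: 1008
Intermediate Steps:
q(V) = -24 (q(V) = -2 + ((-6 - 6) - 10) = -2 + (-12 - 10) = -2 - 22 = -24)
B(f, Q) = 2*f*(3 + Q) (B(f, Q) = (2*f)*(Q + 3) = (2*f)*(3 + Q) = 2*f*(3 + Q))
K(b, t) = -42 (K(b, t) = 2*(-3)*(3 + 4) = 2*(-3)*7 = -42)
K(7, -3)*q(-22) = -42*(-24) = 1008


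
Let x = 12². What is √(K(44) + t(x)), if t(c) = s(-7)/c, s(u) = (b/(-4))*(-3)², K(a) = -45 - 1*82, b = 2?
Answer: I*√8130/8 ≈ 11.271*I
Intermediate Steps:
K(a) = -127 (K(a) = -45 - 82 = -127)
s(u) = -9/2 (s(u) = (2/(-4))*(-3)² = (2*(-¼))*9 = -½*9 = -9/2)
x = 144
t(c) = -9/(2*c)
√(K(44) + t(x)) = √(-127 - 9/2/144) = √(-127 - 9/2*1/144) = √(-127 - 1/32) = √(-4065/32) = I*√8130/8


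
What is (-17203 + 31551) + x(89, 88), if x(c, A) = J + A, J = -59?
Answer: 14377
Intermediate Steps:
x(c, A) = -59 + A
(-17203 + 31551) + x(89, 88) = (-17203 + 31551) + (-59 + 88) = 14348 + 29 = 14377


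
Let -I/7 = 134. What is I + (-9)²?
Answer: -857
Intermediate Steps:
I = -938 (I = -7*134 = -938)
I + (-9)² = -938 + (-9)² = -938 + 81 = -857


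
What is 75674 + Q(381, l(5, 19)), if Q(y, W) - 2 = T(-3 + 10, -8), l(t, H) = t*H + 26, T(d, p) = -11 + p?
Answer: 75657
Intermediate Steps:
l(t, H) = 26 + H*t (l(t, H) = H*t + 26 = 26 + H*t)
Q(y, W) = -17 (Q(y, W) = 2 + (-11 - 8) = 2 - 19 = -17)
75674 + Q(381, l(5, 19)) = 75674 - 17 = 75657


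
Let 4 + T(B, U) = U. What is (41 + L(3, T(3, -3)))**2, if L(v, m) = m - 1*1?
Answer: 1089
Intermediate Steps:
T(B, U) = -4 + U
L(v, m) = -1 + m (L(v, m) = m - 1 = -1 + m)
(41 + L(3, T(3, -3)))**2 = (41 + (-1 + (-4 - 3)))**2 = (41 + (-1 - 7))**2 = (41 - 8)**2 = 33**2 = 1089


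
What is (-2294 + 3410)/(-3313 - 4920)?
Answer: -1116/8233 ≈ -0.13555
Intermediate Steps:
(-2294 + 3410)/(-3313 - 4920) = 1116/(-8233) = 1116*(-1/8233) = -1116/8233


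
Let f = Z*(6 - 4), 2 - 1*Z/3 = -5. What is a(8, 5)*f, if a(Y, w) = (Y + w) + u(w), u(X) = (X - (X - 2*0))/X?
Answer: 546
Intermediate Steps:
Z = 21 (Z = 6 - 3*(-5) = 6 + 15 = 21)
u(X) = 0 (u(X) = (X - (X + 0))/X = (X - X)/X = 0/X = 0)
a(Y, w) = Y + w (a(Y, w) = (Y + w) + 0 = Y + w)
f = 42 (f = 21*(6 - 4) = 21*2 = 42)
a(8, 5)*f = (8 + 5)*42 = 13*42 = 546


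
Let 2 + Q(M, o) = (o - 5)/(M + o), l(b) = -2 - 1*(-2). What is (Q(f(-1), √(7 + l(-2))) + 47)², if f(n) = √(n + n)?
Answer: (-5 + 46*√7 + 45*I*√2)²/(√7 + I*√2)² ≈ 1963.1 + 32.782*I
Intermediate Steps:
l(b) = 0 (l(b) = -2 + 2 = 0)
f(n) = √2*√n (f(n) = √(2*n) = √2*√n)
Q(M, o) = -2 + (-5 + o)/(M + o) (Q(M, o) = -2 + (o - 5)/(M + o) = -2 + (-5 + o)/(M + o))
(Q(f(-1), √(7 + l(-2))) + 47)² = ((-5 - √(7 + 0) - 2*√2*√(-1))/(√2*√(-1) + √(7 + 0)) + 47)² = ((-5 - √7 - 2*√2*I)/(√2*I + √7) + 47)² = ((-5 - √7 - 2*I*√2)/(I*√2 + √7) + 47)² = ((-5 - √7 - 2*I*√2)/(√7 + I*√2) + 47)² = (47 + (-5 - √7 - 2*I*√2)/(√7 + I*√2))²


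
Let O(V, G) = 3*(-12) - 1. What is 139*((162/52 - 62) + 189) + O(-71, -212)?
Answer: 469275/26 ≈ 18049.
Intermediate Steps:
O(V, G) = -37 (O(V, G) = -36 - 1 = -37)
139*((162/52 - 62) + 189) + O(-71, -212) = 139*((162/52 - 62) + 189) - 37 = 139*((162*(1/52) - 62) + 189) - 37 = 139*((81/26 - 62) + 189) - 37 = 139*(-1531/26 + 189) - 37 = 139*(3383/26) - 37 = 470237/26 - 37 = 469275/26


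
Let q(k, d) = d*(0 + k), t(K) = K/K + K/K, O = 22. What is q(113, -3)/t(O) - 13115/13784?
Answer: -2349503/13784 ≈ -170.45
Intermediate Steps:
t(K) = 2 (t(K) = 1 + 1 = 2)
q(k, d) = d*k
q(113, -3)/t(O) - 13115/13784 = -3*113/2 - 13115/13784 = -339*½ - 13115*1/13784 = -339/2 - 13115/13784 = -2349503/13784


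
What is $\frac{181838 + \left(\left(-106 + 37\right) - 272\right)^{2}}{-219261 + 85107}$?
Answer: $- \frac{99373}{44718} \approx -2.2222$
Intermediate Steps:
$\frac{181838 + \left(\left(-106 + 37\right) - 272\right)^{2}}{-219261 + 85107} = \frac{181838 + \left(-69 - 272\right)^{2}}{-134154} = \left(181838 + \left(-341\right)^{2}\right) \left(- \frac{1}{134154}\right) = \left(181838 + 116281\right) \left(- \frac{1}{134154}\right) = 298119 \left(- \frac{1}{134154}\right) = - \frac{99373}{44718}$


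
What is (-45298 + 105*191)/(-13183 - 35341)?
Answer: 25243/48524 ≈ 0.52022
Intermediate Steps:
(-45298 + 105*191)/(-13183 - 35341) = (-45298 + 20055)/(-48524) = -25243*(-1/48524) = 25243/48524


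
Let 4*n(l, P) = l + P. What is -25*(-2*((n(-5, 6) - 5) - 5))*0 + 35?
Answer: 35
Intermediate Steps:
n(l, P) = P/4 + l/4 (n(l, P) = (l + P)/4 = (P + l)/4 = P/4 + l/4)
-25*(-2*((n(-5, 6) - 5) - 5))*0 + 35 = -25*(-2*((((1/4)*6 + (1/4)*(-5)) - 5) - 5))*0 + 35 = -25*(-2*(((3/2 - 5/4) - 5) - 5))*0 + 35 = -25*(-2*((1/4 - 5) - 5))*0 + 35 = -25*(-2*(-19/4 - 5))*0 + 35 = -25*(-2*(-39/4))*0 + 35 = -975*0/2 + 35 = -25*0 + 35 = 0 + 35 = 35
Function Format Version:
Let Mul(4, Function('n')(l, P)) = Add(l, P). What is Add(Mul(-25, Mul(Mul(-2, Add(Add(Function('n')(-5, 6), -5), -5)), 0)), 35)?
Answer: 35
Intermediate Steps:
Function('n')(l, P) = Add(Mul(Rational(1, 4), P), Mul(Rational(1, 4), l)) (Function('n')(l, P) = Mul(Rational(1, 4), Add(l, P)) = Mul(Rational(1, 4), Add(P, l)) = Add(Mul(Rational(1, 4), P), Mul(Rational(1, 4), l)))
Add(Mul(-25, Mul(Mul(-2, Add(Add(Function('n')(-5, 6), -5), -5)), 0)), 35) = Add(Mul(-25, Mul(Mul(-2, Add(Add(Add(Mul(Rational(1, 4), 6), Mul(Rational(1, 4), -5)), -5), -5)), 0)), 35) = Add(Mul(-25, Mul(Mul(-2, Add(Add(Add(Rational(3, 2), Rational(-5, 4)), -5), -5)), 0)), 35) = Add(Mul(-25, Mul(Mul(-2, Add(Add(Rational(1, 4), -5), -5)), 0)), 35) = Add(Mul(-25, Mul(Mul(-2, Add(Rational(-19, 4), -5)), 0)), 35) = Add(Mul(-25, Mul(Mul(-2, Rational(-39, 4)), 0)), 35) = Add(Mul(-25, Mul(Rational(39, 2), 0)), 35) = Add(Mul(-25, 0), 35) = Add(0, 35) = 35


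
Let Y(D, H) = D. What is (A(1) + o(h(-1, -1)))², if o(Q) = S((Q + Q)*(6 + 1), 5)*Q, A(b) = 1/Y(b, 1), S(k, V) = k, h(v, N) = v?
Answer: 225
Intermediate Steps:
A(b) = 1/b
o(Q) = 14*Q² (o(Q) = ((Q + Q)*(6 + 1))*Q = ((2*Q)*7)*Q = (14*Q)*Q = 14*Q²)
(A(1) + o(h(-1, -1)))² = (1/1 + 14*(-1)²)² = (1 + 14*1)² = (1 + 14)² = 15² = 225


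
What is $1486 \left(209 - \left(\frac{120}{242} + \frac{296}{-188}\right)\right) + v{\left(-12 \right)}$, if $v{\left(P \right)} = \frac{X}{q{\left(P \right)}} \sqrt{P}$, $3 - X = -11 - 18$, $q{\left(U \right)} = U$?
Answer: $\frac{1775349462}{5687} - \frac{16 i \sqrt{3}}{3} \approx 3.1218 \cdot 10^{5} - 9.2376 i$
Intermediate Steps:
$X = 32$ ($X = 3 - \left(-11 - 18\right) = 3 - -29 = 3 + 29 = 32$)
$v{\left(P \right)} = \frac{32}{\sqrt{P}}$ ($v{\left(P \right)} = \frac{32}{P} \sqrt{P} = \frac{32}{\sqrt{P}}$)
$1486 \left(209 - \left(\frac{120}{242} + \frac{296}{-188}\right)\right) + v{\left(-12 \right)} = 1486 \left(209 - \left(\frac{120}{242} + \frac{296}{-188}\right)\right) + \frac{32}{2 i \sqrt{3}} = 1486 \left(209 - \left(120 \cdot \frac{1}{242} + 296 \left(- \frac{1}{188}\right)\right)\right) + 32 \left(- \frac{i \sqrt{3}}{6}\right) = 1486 \left(209 - \left(\frac{60}{121} - \frac{74}{47}\right)\right) - \frac{16 i \sqrt{3}}{3} = 1486 \left(209 - - \frac{6134}{5687}\right) - \frac{16 i \sqrt{3}}{3} = 1486 \left(209 + \frac{6134}{5687}\right) - \frac{16 i \sqrt{3}}{3} = 1486 \cdot \frac{1194717}{5687} - \frac{16 i \sqrt{3}}{3} = \frac{1775349462}{5687} - \frac{16 i \sqrt{3}}{3}$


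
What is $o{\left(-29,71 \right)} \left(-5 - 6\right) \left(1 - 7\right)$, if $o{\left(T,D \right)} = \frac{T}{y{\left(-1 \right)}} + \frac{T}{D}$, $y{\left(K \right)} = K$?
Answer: $\frac{133980}{71} \approx 1887.0$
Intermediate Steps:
$o{\left(T,D \right)} = - T + \frac{T}{D}$ ($o{\left(T,D \right)} = \frac{T}{-1} + \frac{T}{D} = T \left(-1\right) + \frac{T}{D} = - T + \frac{T}{D}$)
$o{\left(-29,71 \right)} \left(-5 - 6\right) \left(1 - 7\right) = \left(\left(-1\right) \left(-29\right) - \frac{29}{71}\right) \left(-5 - 6\right) \left(1 - 7\right) = \left(29 - \frac{29}{71}\right) \left(\left(-11\right) \left(-6\right)\right) = \left(29 - \frac{29}{71}\right) 66 = \frac{2030}{71} \cdot 66 = \frac{133980}{71}$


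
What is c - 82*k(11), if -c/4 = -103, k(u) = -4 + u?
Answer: -162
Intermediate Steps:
c = 412 (c = -4*(-103) = 412)
c - 82*k(11) = 412 - 82*(-4 + 11) = 412 - 82*7 = 412 - 574 = -162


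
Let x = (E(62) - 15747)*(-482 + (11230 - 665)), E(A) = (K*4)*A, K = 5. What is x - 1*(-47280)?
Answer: -146226801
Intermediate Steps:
E(A) = 20*A (E(A) = (5*4)*A = 20*A)
x = -146274081 (x = (20*62 - 15747)*(-482 + (11230 - 665)) = (1240 - 15747)*(-482 + 10565) = -14507*10083 = -146274081)
x - 1*(-47280) = -146274081 - 1*(-47280) = -146274081 + 47280 = -146226801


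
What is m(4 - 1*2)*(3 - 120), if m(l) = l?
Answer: -234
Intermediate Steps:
m(4 - 1*2)*(3 - 120) = (4 - 1*2)*(3 - 120) = (4 - 2)*(-117) = 2*(-117) = -234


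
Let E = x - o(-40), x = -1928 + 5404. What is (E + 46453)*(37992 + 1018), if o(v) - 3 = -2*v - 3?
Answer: 1944609490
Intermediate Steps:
o(v) = -2*v (o(v) = 3 + (-2*v - 3) = 3 + (-3 - 2*v) = -2*v)
x = 3476
E = 3396 (E = 3476 - (-2)*(-40) = 3476 - 1*80 = 3476 - 80 = 3396)
(E + 46453)*(37992 + 1018) = (3396 + 46453)*(37992 + 1018) = 49849*39010 = 1944609490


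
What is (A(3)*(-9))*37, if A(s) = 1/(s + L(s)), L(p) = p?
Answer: -111/2 ≈ -55.500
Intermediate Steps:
A(s) = 1/(2*s) (A(s) = 1/(s + s) = 1/(2*s))
(A(3)*(-9))*37 = (((½)/3)*(-9))*37 = (((½)*(⅓))*(-9))*37 = ((⅙)*(-9))*37 = -3/2*37 = -111/2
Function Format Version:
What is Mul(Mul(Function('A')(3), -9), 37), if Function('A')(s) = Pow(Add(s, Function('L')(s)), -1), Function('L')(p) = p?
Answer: Rational(-111, 2) ≈ -55.500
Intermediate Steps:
Function('A')(s) = Mul(Rational(1, 2), Pow(s, -1)) (Function('A')(s) = Pow(Add(s, s), -1) = Pow(Mul(2, s), -1) = Mul(Rational(1, 2), Pow(s, -1)))
Mul(Mul(Function('A')(3), -9), 37) = Mul(Mul(Mul(Rational(1, 2), Pow(3, -1)), -9), 37) = Mul(Mul(Mul(Rational(1, 2), Rational(1, 3)), -9), 37) = Mul(Mul(Rational(1, 6), -9), 37) = Mul(Rational(-3, 2), 37) = Rational(-111, 2)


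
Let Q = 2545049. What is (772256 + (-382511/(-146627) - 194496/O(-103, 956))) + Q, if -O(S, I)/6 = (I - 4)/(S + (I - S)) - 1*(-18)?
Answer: 552355784601422/166421645 ≈ 3.3190e+6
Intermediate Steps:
O(S, I) = -108 - 6*(-4 + I)/I (O(S, I) = -6*((I - 4)/(S + (I - S)) - 1*(-18)) = -6*((-4 + I)/I + 18) = -6*(18 + (-4 + I)/I) = -108 - 6*(-4 + I)/I)
(772256 + (-382511/(-146627) - 194496/O(-103, 956))) + Q = (772256 + (-382511/(-146627) - 194496/(-114 + 24/956))) + 2545049 = (772256 + (-382511*(-1/146627) - 194496/(-114 + 24*(1/956)))) + 2545049 = (772256 + (382511/146627 - 194496/(-114 + 6/239))) + 2545049 = (772256 + (382511/146627 - 194496/(-27240/239))) + 2545049 = (772256 + (382511/146627 - 194496*(-239/27240))) + 2545049 = (772256 + (382511/146627 + 1936856/1135)) + 2545049 = (772256 + 284429534697/166421645) + 2545049 = 128804543415817/166421645 + 2545049 = 552355784601422/166421645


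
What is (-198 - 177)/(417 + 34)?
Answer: -375/451 ≈ -0.83149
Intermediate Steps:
(-198 - 177)/(417 + 34) = -375/451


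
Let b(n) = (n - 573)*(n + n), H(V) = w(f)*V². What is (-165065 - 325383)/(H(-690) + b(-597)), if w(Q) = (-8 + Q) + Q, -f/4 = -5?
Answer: -122612/4158045 ≈ -0.029488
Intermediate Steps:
f = 20 (f = -4*(-5) = 20)
w(Q) = -8 + 2*Q
H(V) = 32*V² (H(V) = (-8 + 2*20)*V² = (-8 + 40)*V² = 32*V²)
b(n) = 2*n*(-573 + n) (b(n) = (-573 + n)*(2*n) = 2*n*(-573 + n))
(-165065 - 325383)/(H(-690) + b(-597)) = (-165065 - 325383)/(32*(-690)² + 2*(-597)*(-573 - 597)) = -490448/(32*476100 + 2*(-597)*(-1170)) = -490448/(15235200 + 1396980) = -490448/16632180 = -490448*1/16632180 = -122612/4158045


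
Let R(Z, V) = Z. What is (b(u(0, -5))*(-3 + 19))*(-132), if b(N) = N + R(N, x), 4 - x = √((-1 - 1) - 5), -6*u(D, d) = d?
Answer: -3520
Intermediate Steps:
u(D, d) = -d/6
x = 4 - I*√7 (x = 4 - √((-1 - 1) - 5) = 4 - √(-2 - 5) = 4 - √(-7) = 4 - I*√7 ≈ 4.0 - 2.6458*I)
b(N) = 2*N (b(N) = N + N = 2*N)
(b(u(0, -5))*(-3 + 19))*(-132) = ((2*(-⅙*(-5)))*(-3 + 19))*(-132) = ((2*(⅚))*16)*(-132) = ((5/3)*16)*(-132) = (80/3)*(-132) = -3520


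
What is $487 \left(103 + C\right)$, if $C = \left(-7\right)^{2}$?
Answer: $74024$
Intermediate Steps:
$C = 49$
$487 \left(103 + C\right) = 487 \left(103 + 49\right) = 487 \cdot 152 = 74024$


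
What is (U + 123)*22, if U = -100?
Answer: 506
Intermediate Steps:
(U + 123)*22 = (-100 + 123)*22 = 23*22 = 506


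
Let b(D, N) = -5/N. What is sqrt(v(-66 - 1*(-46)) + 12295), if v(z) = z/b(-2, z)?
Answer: sqrt(12215) ≈ 110.52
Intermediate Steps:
v(z) = -z**2/5 (v(z) = z/((-5/z)) = z*(-z/5) = -z**2/5)
sqrt(v(-66 - 1*(-46)) + 12295) = sqrt(-(-66 - 1*(-46))**2/5 + 12295) = sqrt(-(-66 + 46)**2/5 + 12295) = sqrt(-1/5*(-20)**2 + 12295) = sqrt(-1/5*400 + 12295) = sqrt(-80 + 12295) = sqrt(12215)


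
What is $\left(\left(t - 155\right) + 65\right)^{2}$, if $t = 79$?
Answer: $121$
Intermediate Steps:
$\left(\left(t - 155\right) + 65\right)^{2} = \left(\left(79 - 155\right) + 65\right)^{2} = \left(-76 + 65\right)^{2} = \left(-11\right)^{2} = 121$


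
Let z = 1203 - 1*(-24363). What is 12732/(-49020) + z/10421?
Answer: 93380429/42569785 ≈ 2.1936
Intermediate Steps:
z = 25566 (z = 1203 + 24363 = 25566)
12732/(-49020) + z/10421 = 12732/(-49020) + 25566/10421 = 12732*(-1/49020) + 25566*(1/10421) = -1061/4085 + 25566/10421 = 93380429/42569785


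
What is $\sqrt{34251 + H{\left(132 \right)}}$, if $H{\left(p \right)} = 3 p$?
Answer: $\sqrt{34647} \approx 186.14$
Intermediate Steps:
$\sqrt{34251 + H{\left(132 \right)}} = \sqrt{34251 + 3 \cdot 132} = \sqrt{34251 + 396} = \sqrt{34647}$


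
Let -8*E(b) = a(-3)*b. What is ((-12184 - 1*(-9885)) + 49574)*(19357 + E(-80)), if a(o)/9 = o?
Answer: 902337925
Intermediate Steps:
a(o) = 9*o
E(b) = 27*b/8 (E(b) = -9*(-3)*b/8 = -(-27)*b/8 = 27*b/8)
((-12184 - 1*(-9885)) + 49574)*(19357 + E(-80)) = ((-12184 - 1*(-9885)) + 49574)*(19357 + (27/8)*(-80)) = ((-12184 + 9885) + 49574)*(19357 - 270) = (-2299 + 49574)*19087 = 47275*19087 = 902337925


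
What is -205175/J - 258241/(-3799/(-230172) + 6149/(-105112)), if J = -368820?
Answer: 115216450828916688659/18736187668740 ≈ 6.1494e+6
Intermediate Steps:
-205175/J - 258241/(-3799/(-230172) + 6149/(-105112)) = -205175/(-368820) - 258241/(-3799/(-230172) + 6149/(-105112)) = -205175*(-1/368820) - 258241/(-3799*(-1/230172) + 6149*(-1/105112)) = 41035/73764 - 258241/(3799/230172 - 6149/105112) = 41035/73764 - 258241/(-254001785/6048459816) = 41035/73764 - 258241*(-6048459816/254001785) = 41035/73764 + 1561960311343656/254001785 = 115216450828916688659/18736187668740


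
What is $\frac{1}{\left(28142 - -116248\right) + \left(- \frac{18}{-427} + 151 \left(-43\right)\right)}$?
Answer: $\frac{427}{58882037} \approx 7.2518 \cdot 10^{-6}$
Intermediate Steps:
$\frac{1}{\left(28142 - -116248\right) + \left(- \frac{18}{-427} + 151 \left(-43\right)\right)} = \frac{1}{\left(28142 + 116248\right) - \frac{2772493}{427}} = \frac{1}{144390 + \left(\frac{18}{427} - 6493\right)} = \frac{1}{144390 - \frac{2772493}{427}} = \frac{1}{\frac{58882037}{427}} = \frac{427}{58882037}$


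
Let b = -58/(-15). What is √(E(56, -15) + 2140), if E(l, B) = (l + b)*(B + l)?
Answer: √1033770/15 ≈ 67.783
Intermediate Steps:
b = 58/15 (b = -58*(-1/15) = 58/15 ≈ 3.8667)
E(l, B) = (58/15 + l)*(B + l) (E(l, B) = (l + 58/15)*(B + l) = (58/15 + l)*(B + l))
√(E(56, -15) + 2140) = √((56² + (58/15)*(-15) + (58/15)*56 - 15*56) + 2140) = √((3136 - 58 + 3248/15 - 840) + 2140) = √(36818/15 + 2140) = √(68918/15) = √1033770/15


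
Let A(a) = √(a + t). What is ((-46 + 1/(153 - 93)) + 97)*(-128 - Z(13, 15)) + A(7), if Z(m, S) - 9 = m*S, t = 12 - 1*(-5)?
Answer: -254063/15 + 2*√6 ≈ -16933.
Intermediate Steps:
t = 17 (t = 12 + 5 = 17)
Z(m, S) = 9 + S*m (Z(m, S) = 9 + m*S = 9 + S*m)
A(a) = √(17 + a) (A(a) = √(a + 17) = √(17 + a))
((-46 + 1/(153 - 93)) + 97)*(-128 - Z(13, 15)) + A(7) = ((-46 + 1/(153 - 93)) + 97)*(-128 - (9 + 15*13)) + √(17 + 7) = ((-46 + 1/60) + 97)*(-128 - (9 + 195)) + √24 = ((-46 + 1/60) + 97)*(-128 - 1*204) + 2*√6 = (-2759/60 + 97)*(-128 - 204) + 2*√6 = (3061/60)*(-332) + 2*√6 = -254063/15 + 2*√6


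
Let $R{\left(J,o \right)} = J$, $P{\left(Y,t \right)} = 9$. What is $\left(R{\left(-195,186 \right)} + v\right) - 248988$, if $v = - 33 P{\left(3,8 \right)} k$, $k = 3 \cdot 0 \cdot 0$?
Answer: $-249183$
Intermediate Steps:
$k = 0$ ($k = 0 \cdot 0 = 0$)
$v = 0$ ($v = \left(-33\right) 9 \cdot 0 = \left(-297\right) 0 = 0$)
$\left(R{\left(-195,186 \right)} + v\right) - 248988 = \left(-195 + 0\right) - 248988 = -195 - 248988 = -249183$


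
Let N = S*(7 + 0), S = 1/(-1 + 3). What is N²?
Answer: 49/4 ≈ 12.250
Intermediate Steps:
S = ½ (S = 1/2 = ½ ≈ 0.50000)
N = 7/2 (N = (7 + 0)/2 = (½)*7 = 7/2 ≈ 3.5000)
N² = (7/2)² = 49/4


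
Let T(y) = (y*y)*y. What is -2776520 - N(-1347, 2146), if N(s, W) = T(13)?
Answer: -2778717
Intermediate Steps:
T(y) = y**3 (T(y) = y**2*y = y**3)
N(s, W) = 2197 (N(s, W) = 13**3 = 2197)
-2776520 - N(-1347, 2146) = -2776520 - 1*2197 = -2776520 - 2197 = -2778717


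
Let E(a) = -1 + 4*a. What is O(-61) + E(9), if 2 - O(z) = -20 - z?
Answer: -4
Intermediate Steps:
O(z) = 22 + z (O(z) = 2 - (-20 - z) = 2 + (20 + z) = 22 + z)
O(-61) + E(9) = (22 - 61) + (-1 + 4*9) = -39 + (-1 + 36) = -39 + 35 = -4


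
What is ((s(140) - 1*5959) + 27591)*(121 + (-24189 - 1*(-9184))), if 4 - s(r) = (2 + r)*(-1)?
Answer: -324143752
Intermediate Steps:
s(r) = 6 + r (s(r) = 4 - (2 + r)*(-1) = 4 - (-2 - r) = 4 + (2 + r) = 6 + r)
((s(140) - 1*5959) + 27591)*(121 + (-24189 - 1*(-9184))) = (((6 + 140) - 1*5959) + 27591)*(121 + (-24189 - 1*(-9184))) = ((146 - 5959) + 27591)*(121 + (-24189 + 9184)) = (-5813 + 27591)*(121 - 15005) = 21778*(-14884) = -324143752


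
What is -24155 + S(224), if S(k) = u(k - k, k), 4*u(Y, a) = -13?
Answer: -96633/4 ≈ -24158.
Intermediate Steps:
u(Y, a) = -13/4 (u(Y, a) = (¼)*(-13) = -13/4)
S(k) = -13/4
-24155 + S(224) = -24155 - 13/4 = -96633/4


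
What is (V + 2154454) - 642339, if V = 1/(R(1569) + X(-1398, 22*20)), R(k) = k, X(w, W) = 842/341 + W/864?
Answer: 87540606087473/57892823 ≈ 1.5121e+6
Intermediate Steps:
X(w, W) = 842/341 + W/864 (X(w, W) = 842*(1/341) + W*(1/864) = 842/341 + W/864)
V = 36828/57892823 (V = 1/(1569 + (842/341 + (22*20)/864)) = 1/(1569 + (842/341 + (1/864)*440)) = 1/(1569 + (842/341 + 55/108)) = 1/(1569 + 109691/36828) = 1/(57892823/36828) = 36828/57892823 ≈ 0.00063614)
(V + 2154454) - 642339 = (36828/57892823 + 2154454) - 642339 = 124727424120470/57892823 - 642339 = 87540606087473/57892823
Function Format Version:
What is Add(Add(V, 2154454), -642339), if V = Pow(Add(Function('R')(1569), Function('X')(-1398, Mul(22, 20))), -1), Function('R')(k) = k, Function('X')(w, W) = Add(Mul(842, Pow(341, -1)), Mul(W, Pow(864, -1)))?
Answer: Rational(87540606087473, 57892823) ≈ 1.5121e+6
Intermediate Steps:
Function('X')(w, W) = Add(Rational(842, 341), Mul(Rational(1, 864), W)) (Function('X')(w, W) = Add(Mul(842, Rational(1, 341)), Mul(W, Rational(1, 864))) = Add(Rational(842, 341), Mul(Rational(1, 864), W)))
V = Rational(36828, 57892823) (V = Pow(Add(1569, Add(Rational(842, 341), Mul(Rational(1, 864), Mul(22, 20)))), -1) = Pow(Add(1569, Add(Rational(842, 341), Mul(Rational(1, 864), 440))), -1) = Pow(Add(1569, Add(Rational(842, 341), Rational(55, 108))), -1) = Pow(Add(1569, Rational(109691, 36828)), -1) = Pow(Rational(57892823, 36828), -1) = Rational(36828, 57892823) ≈ 0.00063614)
Add(Add(V, 2154454), -642339) = Add(Add(Rational(36828, 57892823), 2154454), -642339) = Add(Rational(124727424120470, 57892823), -642339) = Rational(87540606087473, 57892823)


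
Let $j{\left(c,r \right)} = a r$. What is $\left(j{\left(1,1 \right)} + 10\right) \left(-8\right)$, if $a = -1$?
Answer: $-72$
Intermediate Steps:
$j{\left(c,r \right)} = - r$
$\left(j{\left(1,1 \right)} + 10\right) \left(-8\right) = \left(\left(-1\right) 1 + 10\right) \left(-8\right) = \left(-1 + 10\right) \left(-8\right) = 9 \left(-8\right) = -72$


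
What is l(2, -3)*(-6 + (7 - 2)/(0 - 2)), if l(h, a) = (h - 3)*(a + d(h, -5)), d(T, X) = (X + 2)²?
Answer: 51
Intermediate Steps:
d(T, X) = (2 + X)²
l(h, a) = (-3 + h)*(9 + a) (l(h, a) = (h - 3)*(a + (2 - 5)²) = (-3 + h)*(a + (-3)²) = (-3 + h)*(a + 9) = (-3 + h)*(9 + a))
l(2, -3)*(-6 + (7 - 2)/(0 - 2)) = (-27 - 3*(-3) + 9*2 - 3*2)*(-6 + (7 - 2)/(0 - 2)) = (-27 + 9 + 18 - 6)*(-6 + 5/(-2)) = -6*(-6 + 5*(-½)) = -6*(-6 - 5/2) = -6*(-17/2) = 51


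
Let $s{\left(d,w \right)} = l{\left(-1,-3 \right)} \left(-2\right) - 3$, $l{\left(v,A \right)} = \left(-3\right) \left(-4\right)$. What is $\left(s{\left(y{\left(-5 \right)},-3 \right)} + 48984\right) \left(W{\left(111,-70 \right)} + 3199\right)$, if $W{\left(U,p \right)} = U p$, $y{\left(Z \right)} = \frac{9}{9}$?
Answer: $-223782447$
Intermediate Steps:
$l{\left(v,A \right)} = 12$
$y{\left(Z \right)} = 1$ ($y{\left(Z \right)} = 9 \cdot \frac{1}{9} = 1$)
$s{\left(d,w \right)} = -27$ ($s{\left(d,w \right)} = 12 \left(-2\right) - 3 = -24 - 3 = -27$)
$\left(s{\left(y{\left(-5 \right)},-3 \right)} + 48984\right) \left(W{\left(111,-70 \right)} + 3199\right) = \left(-27 + 48984\right) \left(111 \left(-70\right) + 3199\right) = 48957 \left(-7770 + 3199\right) = 48957 \left(-4571\right) = -223782447$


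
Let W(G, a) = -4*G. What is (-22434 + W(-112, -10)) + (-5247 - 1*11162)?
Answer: -38395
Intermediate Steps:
(-22434 + W(-112, -10)) + (-5247 - 1*11162) = (-22434 - 4*(-112)) + (-5247 - 1*11162) = (-22434 + 448) + (-5247 - 11162) = -21986 - 16409 = -38395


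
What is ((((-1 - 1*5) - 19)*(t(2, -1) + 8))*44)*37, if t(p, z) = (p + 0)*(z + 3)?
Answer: -488400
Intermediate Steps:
t(p, z) = p*(3 + z)
((((-1 - 1*5) - 19)*(t(2, -1) + 8))*44)*37 = ((((-1 - 1*5) - 19)*(2*(3 - 1) + 8))*44)*37 = ((((-1 - 5) - 19)*(2*2 + 8))*44)*37 = (((-6 - 19)*(4 + 8))*44)*37 = (-25*12*44)*37 = -300*44*37 = -13200*37 = -488400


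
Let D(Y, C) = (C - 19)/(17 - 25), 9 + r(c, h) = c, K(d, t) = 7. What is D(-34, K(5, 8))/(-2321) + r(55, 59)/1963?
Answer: 207643/9112246 ≈ 0.022787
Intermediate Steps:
r(c, h) = -9 + c
D(Y, C) = 19/8 - C/8 (D(Y, C) = (-19 + C)/(-8) = (-19 + C)*(-1/8) = 19/8 - C/8)
D(-34, K(5, 8))/(-2321) + r(55, 59)/1963 = (19/8 - 1/8*7)/(-2321) + (-9 + 55)/1963 = (19/8 - 7/8)*(-1/2321) + 46*(1/1963) = (3/2)*(-1/2321) + 46/1963 = -3/4642 + 46/1963 = 207643/9112246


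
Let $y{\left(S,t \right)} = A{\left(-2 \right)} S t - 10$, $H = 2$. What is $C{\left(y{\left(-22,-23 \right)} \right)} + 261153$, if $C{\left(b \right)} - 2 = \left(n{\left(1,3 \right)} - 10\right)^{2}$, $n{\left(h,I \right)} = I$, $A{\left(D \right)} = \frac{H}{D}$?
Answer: $261204$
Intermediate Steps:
$A{\left(D \right)} = \frac{2}{D}$
$y{\left(S,t \right)} = -10 - S t$ ($y{\left(S,t \right)} = \frac{2}{-2} S t - 10 = 2 \left(- \frac{1}{2}\right) S t - 10 = - S t - 10 = -10 - S t$)
$C{\left(b \right)} = 51$ ($C{\left(b \right)} = 2 + \left(3 - 10\right)^{2} = 2 + \left(-7\right)^{2} = 2 + 49 = 51$)
$C{\left(y{\left(-22,-23 \right)} \right)} + 261153 = 51 + 261153 = 261204$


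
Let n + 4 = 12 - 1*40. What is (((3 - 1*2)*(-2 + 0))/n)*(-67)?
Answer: -67/16 ≈ -4.1875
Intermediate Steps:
n = -32 (n = -4 + (12 - 1*40) = -4 + (12 - 40) = -4 - 28 = -32)
(((3 - 1*2)*(-2 + 0))/n)*(-67) = (((3 - 1*2)*(-2 + 0))/(-32))*(-67) = (((3 - 2)*(-2))*(-1/32))*(-67) = ((1*(-2))*(-1/32))*(-67) = -2*(-1/32)*(-67) = (1/16)*(-67) = -67/16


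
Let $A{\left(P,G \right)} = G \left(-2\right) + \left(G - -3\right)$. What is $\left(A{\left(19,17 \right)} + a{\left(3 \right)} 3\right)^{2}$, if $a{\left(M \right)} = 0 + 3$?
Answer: $25$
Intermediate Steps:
$a{\left(M \right)} = 3$
$A{\left(P,G \right)} = 3 - G$ ($A{\left(P,G \right)} = - 2 G + \left(G + 3\right) = - 2 G + \left(3 + G\right) = 3 - G$)
$\left(A{\left(19,17 \right)} + a{\left(3 \right)} 3\right)^{2} = \left(\left(3 - 17\right) + 3 \cdot 3\right)^{2} = \left(\left(3 - 17\right) + 9\right)^{2} = \left(-14 + 9\right)^{2} = \left(-5\right)^{2} = 25$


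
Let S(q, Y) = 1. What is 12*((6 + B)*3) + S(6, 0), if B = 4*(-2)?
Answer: -71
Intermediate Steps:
B = -8
12*((6 + B)*3) + S(6, 0) = 12*((6 - 8)*3) + 1 = 12*(-2*3) + 1 = 12*(-6) + 1 = -72 + 1 = -71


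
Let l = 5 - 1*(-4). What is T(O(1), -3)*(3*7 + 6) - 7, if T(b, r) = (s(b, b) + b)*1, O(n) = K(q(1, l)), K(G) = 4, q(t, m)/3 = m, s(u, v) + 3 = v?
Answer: 128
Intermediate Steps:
s(u, v) = -3 + v
l = 9 (l = 5 + 4 = 9)
q(t, m) = 3*m
O(n) = 4
T(b, r) = -3 + 2*b (T(b, r) = ((-3 + b) + b)*1 = (-3 + 2*b)*1 = -3 + 2*b)
T(O(1), -3)*(3*7 + 6) - 7 = (-3 + 2*4)*(3*7 + 6) - 7 = (-3 + 8)*(21 + 6) - 7 = 5*27 - 7 = 135 - 7 = 128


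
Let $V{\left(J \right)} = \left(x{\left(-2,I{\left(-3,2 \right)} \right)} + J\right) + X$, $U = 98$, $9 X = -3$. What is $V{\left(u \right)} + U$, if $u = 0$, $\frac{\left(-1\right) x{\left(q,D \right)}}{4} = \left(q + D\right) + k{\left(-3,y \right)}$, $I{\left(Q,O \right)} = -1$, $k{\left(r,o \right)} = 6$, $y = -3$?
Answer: $\frac{257}{3} \approx 85.667$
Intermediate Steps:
$x{\left(q,D \right)} = -24 - 4 D - 4 q$ ($x{\left(q,D \right)} = - 4 \left(\left(q + D\right) + 6\right) = - 4 \left(\left(D + q\right) + 6\right) = - 4 \left(6 + D + q\right) = -24 - 4 D - 4 q$)
$X = - \frac{1}{3}$ ($X = \frac{1}{9} \left(-3\right) = - \frac{1}{3} \approx -0.33333$)
$V{\left(J \right)} = - \frac{37}{3} + J$ ($V{\left(J \right)} = \left(\left(-24 - -4 - -8\right) + J\right) - \frac{1}{3} = \left(\left(-24 + 4 + 8\right) + J\right) - \frac{1}{3} = \left(-12 + J\right) - \frac{1}{3} = - \frac{37}{3} + J$)
$V{\left(u \right)} + U = \left(- \frac{37}{3} + 0\right) + 98 = - \frac{37}{3} + 98 = \frac{257}{3}$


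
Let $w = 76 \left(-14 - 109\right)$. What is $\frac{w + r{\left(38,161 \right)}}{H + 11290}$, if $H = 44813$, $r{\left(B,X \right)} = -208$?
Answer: $- \frac{9556}{56103} \approx -0.17033$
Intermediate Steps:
$w = -9348$ ($w = 76 \left(-123\right) = -9348$)
$\frac{w + r{\left(38,161 \right)}}{H + 11290} = \frac{-9348 - 208}{44813 + 11290} = - \frac{9556}{56103}$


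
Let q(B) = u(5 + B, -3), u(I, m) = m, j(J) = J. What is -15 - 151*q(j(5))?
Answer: 438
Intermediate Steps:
q(B) = -3
-15 - 151*q(j(5)) = -15 - 151*(-3) = -15 + 453 = 438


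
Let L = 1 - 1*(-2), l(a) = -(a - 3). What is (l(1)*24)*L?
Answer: 144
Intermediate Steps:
l(a) = 3 - a (l(a) = -(-3 + a) = 3 - a)
L = 3 (L = 1 + 2 = 3)
(l(1)*24)*L = ((3 - 1*1)*24)*3 = ((3 - 1)*24)*3 = (2*24)*3 = 48*3 = 144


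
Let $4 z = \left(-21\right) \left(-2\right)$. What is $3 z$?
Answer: $\frac{63}{2} \approx 31.5$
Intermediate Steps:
$z = \frac{21}{2}$ ($z = \frac{\left(-21\right) \left(-2\right)}{4} = \frac{1}{4} \cdot 42 = \frac{21}{2} \approx 10.5$)
$3 z = 3 \cdot \frac{21}{2} = \frac{63}{2}$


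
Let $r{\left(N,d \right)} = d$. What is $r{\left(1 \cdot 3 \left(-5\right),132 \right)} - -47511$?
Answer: $47643$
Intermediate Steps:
$r{\left(1 \cdot 3 \left(-5\right),132 \right)} - -47511 = 132 - -47511 = 132 + 47511 = 47643$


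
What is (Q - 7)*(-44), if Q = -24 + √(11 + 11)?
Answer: 1364 - 44*√22 ≈ 1157.6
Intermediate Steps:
Q = -24 + √22 ≈ -19.310
(Q - 7)*(-44) = ((-24 + √22) - 7)*(-44) = (-31 + √22)*(-44) = 1364 - 44*√22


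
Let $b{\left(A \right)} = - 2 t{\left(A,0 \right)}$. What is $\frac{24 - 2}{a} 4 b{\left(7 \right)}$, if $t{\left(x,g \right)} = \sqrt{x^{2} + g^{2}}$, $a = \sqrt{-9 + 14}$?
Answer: $- \frac{1232 \sqrt{5}}{5} \approx -550.97$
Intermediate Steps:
$a = \sqrt{5} \approx 2.2361$
$t{\left(x,g \right)} = \sqrt{g^{2} + x^{2}}$
$b{\left(A \right)} = - 2 \sqrt{A^{2}}$ ($b{\left(A \right)} = - 2 \sqrt{0^{2} + A^{2}} = - 2 \sqrt{0 + A^{2}} = - 2 \sqrt{A^{2}}$)
$\frac{24 - 2}{a} 4 b{\left(7 \right)} = \frac{24 - 2}{\sqrt{5}} \cdot 4 \left(- 2 \sqrt{7^{2}}\right) = \left(24 - 2\right) \frac{\sqrt{5}}{5} \cdot 4 \left(- 2 \sqrt{49}\right) = 22 \frac{\sqrt{5}}{5} \cdot 4 \left(\left(-2\right) 7\right) = \frac{22 \sqrt{5}}{5} \cdot 4 \left(-14\right) = \frac{88 \sqrt{5}}{5} \left(-14\right) = - \frac{1232 \sqrt{5}}{5}$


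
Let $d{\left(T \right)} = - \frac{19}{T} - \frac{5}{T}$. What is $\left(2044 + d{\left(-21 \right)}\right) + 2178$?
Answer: $\frac{29562}{7} \approx 4223.1$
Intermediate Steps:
$d{\left(T \right)} = - \frac{24}{T}$
$\left(2044 + d{\left(-21 \right)}\right) + 2178 = \left(2044 - \frac{24}{-21}\right) + 2178 = \left(2044 - - \frac{8}{7}\right) + 2178 = \left(2044 + \frac{8}{7}\right) + 2178 = \frac{14316}{7} + 2178 = \frac{29562}{7}$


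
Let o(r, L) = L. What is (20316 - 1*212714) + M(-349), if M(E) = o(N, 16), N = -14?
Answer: -192382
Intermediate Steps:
M(E) = 16
(20316 - 1*212714) + M(-349) = (20316 - 1*212714) + 16 = (20316 - 212714) + 16 = -192398 + 16 = -192382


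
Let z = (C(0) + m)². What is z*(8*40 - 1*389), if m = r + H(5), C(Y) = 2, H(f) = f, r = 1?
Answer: -4416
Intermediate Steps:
m = 6 (m = 1 + 5 = 6)
z = 64 (z = (2 + 6)² = 8² = 64)
z*(8*40 - 1*389) = 64*(8*40 - 1*389) = 64*(320 - 389) = 64*(-69) = -4416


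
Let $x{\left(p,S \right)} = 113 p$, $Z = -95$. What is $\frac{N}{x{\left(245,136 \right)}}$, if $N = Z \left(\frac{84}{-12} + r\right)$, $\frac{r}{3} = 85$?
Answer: $- \frac{4712}{5537} \approx -0.851$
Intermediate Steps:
$r = 255$ ($r = 3 \cdot 85 = 255$)
$N = -23560$ ($N = - 95 \left(\frac{84}{-12} + 255\right) = - 95 \left(84 \left(- \frac{1}{12}\right) + 255\right) = - 95 \left(-7 + 255\right) = \left(-95\right) 248 = -23560$)
$\frac{N}{x{\left(245,136 \right)}} = - \frac{23560}{113 \cdot 245} = - \frac{23560}{27685} = \left(-23560\right) \frac{1}{27685} = - \frac{4712}{5537}$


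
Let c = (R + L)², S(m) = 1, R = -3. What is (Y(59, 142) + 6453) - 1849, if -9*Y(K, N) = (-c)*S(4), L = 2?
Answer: 41437/9 ≈ 4604.1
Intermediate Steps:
c = 1 (c = (-3 + 2)² = (-1)² = 1)
Y(K, N) = ⅑ (Y(K, N) = -(-1*1)/9 = -(-1)/9 = -⅑*(-1) = ⅑)
(Y(59, 142) + 6453) - 1849 = (⅑ + 6453) - 1849 = 58078/9 - 1849 = 41437/9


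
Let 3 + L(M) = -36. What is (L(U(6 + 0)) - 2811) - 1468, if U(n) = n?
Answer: -4318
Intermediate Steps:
L(M) = -39 (L(M) = -3 - 36 = -39)
(L(U(6 + 0)) - 2811) - 1468 = (-39 - 2811) - 1468 = -2850 - 1468 = -4318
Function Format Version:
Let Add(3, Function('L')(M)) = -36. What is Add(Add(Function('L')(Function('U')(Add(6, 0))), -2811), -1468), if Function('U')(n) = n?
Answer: -4318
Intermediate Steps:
Function('L')(M) = -39 (Function('L')(M) = Add(-3, -36) = -39)
Add(Add(Function('L')(Function('U')(Add(6, 0))), -2811), -1468) = Add(Add(-39, -2811), -1468) = Add(-2850, -1468) = -4318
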